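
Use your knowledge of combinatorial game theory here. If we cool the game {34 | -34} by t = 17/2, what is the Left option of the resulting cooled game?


Original game: {34 | -34} (a switch {a | b} with a > b).
Cooling by t (for t below the temperature (a - b)/2 = 34) taxes each move by t: {a | b} cooled by t is {a - t | b + t}.
Cooling amount: t = 17/2
Cooled Left option: 34 - 17/2 = 51/2
Cooled Right option: -34 + 17/2 = -51/2
Cooled game: {51/2 | -51/2}
Left option = 51/2

51/2


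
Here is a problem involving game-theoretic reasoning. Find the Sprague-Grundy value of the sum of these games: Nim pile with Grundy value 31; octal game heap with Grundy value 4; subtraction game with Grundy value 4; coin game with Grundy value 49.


By the Sprague-Grundy theorem, the Grundy value of a sum of games is the XOR of individual Grundy values.
Nim pile: Grundy value = 31. Running XOR: 0 XOR 31 = 31
octal game heap: Grundy value = 4. Running XOR: 31 XOR 4 = 27
subtraction game: Grundy value = 4. Running XOR: 27 XOR 4 = 31
coin game: Grundy value = 49. Running XOR: 31 XOR 49 = 46
The combined Grundy value is 46.

46


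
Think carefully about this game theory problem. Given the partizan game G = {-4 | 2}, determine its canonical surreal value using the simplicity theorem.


Left options: {-4}, max = -4
Right options: {2}, min = 2
All options are numbers and max(Left) < min(Right), so by the simplicity theorem the value is the simplest (earliest-born) number strictly between -4 and 2.
Integers -3 through 1 all lie strictly between -4 and 2.
Among integers, the simplest (lowest birthday = smallest |n|; 0 is born on day 0, +-n on day n) is 0.
No non-integer in the interval can be simpler: if x is a non-integer in the interval, then floor(x) or ceil(x) also lies in the interval (the interval contains an integer), and both are proper prefixes of x's sign expansion, i.e. born earlier. So the game value is 0.
Game value = 0

0


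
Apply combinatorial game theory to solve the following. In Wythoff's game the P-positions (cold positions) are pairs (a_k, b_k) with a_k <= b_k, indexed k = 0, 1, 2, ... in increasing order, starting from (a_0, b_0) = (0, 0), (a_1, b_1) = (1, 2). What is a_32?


By Wythoff's theorem, a_k = floor(k * phi) and b_k = floor(k * phi^2) = a_k + k, where phi = (1 + sqrt(5))/2 is the golden ratio.
phi = (1 + sqrt(5))/2 = 1.618034
k = 32
k * phi = 32 * 1.618034 = 51.777088
a_32 = floor(k * phi) = 51

51


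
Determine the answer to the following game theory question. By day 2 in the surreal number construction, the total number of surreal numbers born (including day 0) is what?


Day 0: {|} = 0 is born. Count = 1.
Day n: the number of surreal numbers born by day n is 2^(n+1) - 1.
By day 0: 2^1 - 1 = 1
By day 1: 2^2 - 1 = 3
By day 2: 2^3 - 1 = 7
By day 2: 7 surreal numbers.

7


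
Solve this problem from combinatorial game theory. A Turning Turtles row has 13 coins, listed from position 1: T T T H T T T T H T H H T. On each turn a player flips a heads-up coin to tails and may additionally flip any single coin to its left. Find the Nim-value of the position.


Coins: T T T H T T T T H T H H T
Key fact: a single head at position k behaves exactly like a Nim heap of size k (turning it to T and optionally flipping a coin at j < k corresponds to moving the heap from k to j, or to 0), and heads combine as a disjunctive sum (two heads at the same place would cancel, matching j XOR j = 0). So the Nim-value is the XOR of the 1-indexed positions of the heads.
Face-up positions (1-indexed): [4, 9, 11, 12]
XOR 0 with 4: 0 XOR 4 = 4
XOR 4 with 9: 4 XOR 9 = 13
XOR 13 with 11: 13 XOR 11 = 6
XOR 6 with 12: 6 XOR 12 = 10
Nim-value = 10

10


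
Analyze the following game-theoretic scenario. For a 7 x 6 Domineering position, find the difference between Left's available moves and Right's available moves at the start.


Board is 7 x 6 (rows x cols).
Left (vertical) placements: (rows-1) * cols = 6 * 6 = 36
Right (horizontal) placements: rows * (cols-1) = 7 * 5 = 35
Advantage = Left - Right = 36 - 35 = 1

1


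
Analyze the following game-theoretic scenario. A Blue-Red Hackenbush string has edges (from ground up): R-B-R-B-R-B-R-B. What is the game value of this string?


Edges (from ground): R-B-R-B-R-B-R-B
By Berlekamp's sign-expansion rule, a Blue-Red Hackenbush stalk has the value of the surreal number whose sign sequence is the edge sequence with B -> + and R -> -.
Sign sequence: -+-+-+-+
Trace the sign expansion in the surreal number tree, starting from 0:
Edge 1: R (sign -) -> bounds (-inf, 0), value = -1
Edge 2: B (sign +) -> bounds (-1, 0), value = -1/2
Edge 3: R (sign -) -> bounds (-1, -1/2), value = -3/4
Edge 4: B (sign +) -> bounds (-3/4, -1/2), value = -5/8
Edge 5: R (sign -) -> bounds (-3/4, -5/8), value = -11/16
Edge 6: B (sign +) -> bounds (-11/16, -5/8), value = -21/32
Edge 7: R (sign -) -> bounds (-11/16, -21/32), value = -43/64
Edge 8: B (sign +) -> bounds (-43/64, -21/32), value = -85/128
Game value = -85/128

-85/128


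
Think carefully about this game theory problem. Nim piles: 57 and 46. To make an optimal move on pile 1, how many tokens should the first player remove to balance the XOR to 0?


Piles: 57 and 46
Current XOR: 57 XOR 46 = 23 (non-zero, so this is an N-position).
To make the XOR zero, we need to find a move that balances the piles.
For pile 1 (size 57): target = 57 XOR 23 = 46
We reduce pile 1 from 57 to 46.
Tokens removed: 57 - 46 = 11
Verification: 46 XOR 46 = 0

11


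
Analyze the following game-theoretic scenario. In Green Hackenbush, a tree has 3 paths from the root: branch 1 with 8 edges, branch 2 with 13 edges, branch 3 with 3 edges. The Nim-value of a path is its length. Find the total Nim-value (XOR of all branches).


The tree has 3 branches from the ground vertex.
In Green Hackenbush, the Nim-value of a simple path of length k is k.
Branch 1: length 8, Nim-value = 8
Branch 2: length 13, Nim-value = 13
Branch 3: length 3, Nim-value = 3
Total Nim-value = XOR of all branch values:
0 XOR 8 = 8
8 XOR 13 = 5
5 XOR 3 = 6
Nim-value of the tree = 6

6


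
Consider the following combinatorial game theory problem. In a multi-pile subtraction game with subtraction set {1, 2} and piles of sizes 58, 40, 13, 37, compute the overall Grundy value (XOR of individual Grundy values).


Subtraction set: {1, 2}
For this subtraction set, G(n) = n mod 3 (period = max + 1 = 3).
Pile 1 (size 58): G(58) = 58 mod 3 = 1
Pile 2 (size 40): G(40) = 40 mod 3 = 1
Pile 3 (size 13): G(13) = 13 mod 3 = 1
Pile 4 (size 37): G(37) = 37 mod 3 = 1
Total Grundy value = XOR of all: 1 XOR 1 XOR 1 XOR 1 = 0

0


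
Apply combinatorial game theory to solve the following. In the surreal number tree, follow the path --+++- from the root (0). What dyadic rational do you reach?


Sign expansion: --+++-
Rule: track bounds (lo, hi), initially (-inf, +inf). On '+', the current value becomes lo and we move to the simplest number in (value, hi): value + 1 if hi = +inf, otherwise the midpoint (value + hi)/2. On '-', the current value becomes hi and we move to value - 1 if lo = -inf, otherwise the midpoint (lo + value)/2.
Start at 0.
Step 1: sign = -, move left. Bounds: (-inf, 0). Value = -1
Step 2: sign = -, move left. Bounds: (-inf, -1). Value = -2
Step 3: sign = +, move right. Bounds: (-2, -1). Value = -3/2
Step 4: sign = +, move right. Bounds: (-3/2, -1). Value = -5/4
Step 5: sign = +, move right. Bounds: (-5/4, -1). Value = -9/8
Step 6: sign = -, move left. Bounds: (-5/4, -9/8). Value = -19/16
The surreal number with sign expansion --+++- is -19/16.

-19/16


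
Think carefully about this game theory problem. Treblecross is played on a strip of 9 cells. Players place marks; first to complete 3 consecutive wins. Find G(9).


Treblecross: place X on empty cells; 3-in-a-row wins.
Playing within two cells of an existing X lets the opponent win at once, so sensible play treats the cells i-2..i+2 around each X as dead. The player left with no safe cell loses, so this is a normal-play take-away game on strips of safe cells.
Placing X at cell i (0-indexed) of a strip of k safe cells leaves independent strips of sizes max(0, i-2) and max(0, k-i-3). Hence G(k) = mex{ G(max(0,i-2)) XOR G(max(0,k-i-3)) : 0 <= i < k }, with G(0) = 0.
G(1): splits (0,0):0^0=0 -> mex({0}) = 1
G(2): splits (0,0):0^0=0 -> mex({0}) = 1
G(3): splits (0,0):0^0=0 -> mex({0}) = 1
G(4): splits (0,1):0^1=1 (0,0):0^0=0 -> mex({0, 1}) = 2
G(5): splits (0,2):0^1=1 (0,1):0^1=1 (0,0):0^0=0 -> mex({0, 1}) = 2
G(6) = mex({1}) = 0
G(7) = mex({0, 1, 2}) = 3
G(8) = mex({0, 1, 2}) = 3
G(9) = mex({0, 2}) = 1
Therefore G(9) = 1.

1


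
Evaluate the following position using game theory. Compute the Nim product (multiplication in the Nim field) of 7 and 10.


Nim multiplication is bilinear over XOR: (u XOR v) * w = (u*w) XOR (v*w).
So we split each operand into its bit components and XOR the pairwise Nim products.
7 = 1 + 2 + 4 (as XOR of powers of 2).
10 = 2 + 8 (as XOR of powers of 2).
Using the standard Nim-product table on single bits:
  2*2 = 3,   2*4 = 8,   2*8 = 12,
  4*4 = 6,   4*8 = 11,  8*8 = 13,
and  1*x = x (identity), k*l = l*k (commutative).
Pairwise Nim products:
  1 * 2 = 2
  1 * 8 = 8
  2 * 2 = 3
  2 * 8 = 12
  4 * 2 = 8
  4 * 8 = 11
XOR them: 2 XOR 8 XOR 3 XOR 12 XOR 8 XOR 11 = 6.
Result: 7 * 10 = 6 (in Nim).

6


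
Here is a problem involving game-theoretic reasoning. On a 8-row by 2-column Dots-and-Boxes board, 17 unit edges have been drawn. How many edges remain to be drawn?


Grid: 8 x 2 boxes, i.e. 9 rows and 3 columns of dots.
Horizontal edges: (rows + 1) * cols = 9 * 2 = 18
Vertical edges: rows * (cols + 1) = 8 * 3 = 24
Total edges: 18 + 24 = 42
Edges drawn: 17
Remaining: 42 - 17 = 25

25


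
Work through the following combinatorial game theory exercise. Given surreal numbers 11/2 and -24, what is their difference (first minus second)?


x = 11/2, y = -24
Converting to common denominator: 2
x = 11/2, y = -48/2
x - y = 11/2 - -24 = 59/2

59/2


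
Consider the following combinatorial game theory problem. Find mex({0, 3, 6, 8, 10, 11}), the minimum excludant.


Set = {0, 3, 6, 8, 10, 11}
0 is in the set.
1 is NOT in the set. This is the mex.
mex = 1

1


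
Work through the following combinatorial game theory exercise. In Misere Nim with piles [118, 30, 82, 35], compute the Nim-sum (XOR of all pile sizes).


We need the XOR (exclusive or) of all pile sizes.
After XOR-ing pile 1 (size 118): 0 XOR 118 = 118
After XOR-ing pile 2 (size 30): 118 XOR 30 = 104
After XOR-ing pile 3 (size 82): 104 XOR 82 = 58
After XOR-ing pile 4 (size 35): 58 XOR 35 = 25
The Nim-value of this position is 25.

25


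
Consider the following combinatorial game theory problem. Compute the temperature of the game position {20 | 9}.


The game is {20 | 9}, a switch {a | b} with numbers a > b.
Cooling {a | b} by t gives {a - t | b + t}, which stops being hot when a - t = b + t, i.e. at t = (a - b)/2. So the temperature of a switch is (a - b)/2.
Temperature = (Left option - Right option) / 2
= (20 - (9)) / 2
= 11 / 2
= 11/2

11/2


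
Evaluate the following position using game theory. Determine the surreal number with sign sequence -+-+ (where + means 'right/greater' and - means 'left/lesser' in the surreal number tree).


Sign expansion: -+-+
Rule: track bounds (lo, hi), initially (-inf, +inf). On '+', the current value becomes lo and we move to the simplest number in (value, hi): value + 1 if hi = +inf, otherwise the midpoint (value + hi)/2. On '-', the current value becomes hi and we move to value - 1 if lo = -inf, otherwise the midpoint (lo + value)/2.
Start at 0.
Step 1: sign = -, move left. Bounds: (-inf, 0). Value = -1
Step 2: sign = +, move right. Bounds: (-1, 0). Value = -1/2
Step 3: sign = -, move left. Bounds: (-1, -1/2). Value = -3/4
Step 4: sign = +, move right. Bounds: (-3/4, -1/2). Value = -5/8
The surreal number with sign expansion -+-+ is -5/8.

-5/8


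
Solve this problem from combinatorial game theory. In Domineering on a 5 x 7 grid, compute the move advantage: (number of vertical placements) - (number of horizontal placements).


Board is 5 x 7 (rows x cols).
Left (vertical) placements: (rows-1) * cols = 4 * 7 = 28
Right (horizontal) placements: rows * (cols-1) = 5 * 6 = 30
Advantage = Left - Right = 28 - 30 = -2

-2


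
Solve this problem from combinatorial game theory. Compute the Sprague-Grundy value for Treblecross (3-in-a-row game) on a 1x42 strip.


Treblecross: place X on empty cells; 3-in-a-row wins.
Playing within two cells of an existing X lets the opponent win at once, so sensible play treats the cells i-2..i+2 around each X as dead. The player left with no safe cell loses, so this is a normal-play take-away game on strips of safe cells.
Placing X at cell i (0-indexed) of a strip of k safe cells leaves independent strips of sizes max(0, i-2) and max(0, k-i-3). Hence G(k) = mex{ G(max(0,i-2)) XOR G(max(0,k-i-3)) : 0 <= i < k }, with G(0) = 0.
G(1): splits (0,0):0^0=0 -> mex({0}) = 1
G(2): splits (0,0):0^0=0 -> mex({0}) = 1
G(3): splits (0,0):0^0=0 -> mex({0}) = 1
G(4): splits (0,1):0^1=1 (0,0):0^0=0 -> mex({0, 1}) = 2
G(5): splits (0,2):0^1=1 (0,1):0^1=1 (0,0):0^0=0 -> mex({0, 1}) = 2
G(6) = mex({1}) = 0
G(7) = mex({0, 1, 2}) = 3
G(8) = mex({0, 1, 2}) = 3
G(9) = mex({0, 2}) = 1
G(10) = mex({0, 2, 3}) = 1
G(11) = mex({0, 3}) = 1
G(12) = mex({1, 3}) = 0
G(13) = mex({0, 1, 2, 3}) = 4
G(14) = mex({0, 1, 2}) = 3
G(15) = mex({0, 1, 2}) = 3
G(16) = mex({0, 1, 2, 4}) = 3
G(17) = mex({0, 1, 3, 4}) = 2
G(18) = mex({0, 1, 3, 4}) = 2
G(19) = mex({0, 1, 3, 5}) = 2
G(20) = mex({0, 1, 2, 3, 5}) = 4
G(21) = mex({0, 1, 2, 3, 5}) = 4
G(22) = mex({1, 2, 6}) = 0
G(23) = mex({0, 1, 2, 3, 4, 6}) = 5
G(24) = mex({0, 1, 2, 3, 4}) = 5
G(25) = mex({0, 1, 3, 4, 7}) = 2
G(26) = mex({0, 1, 3, 4, 5, 7}) = 2
G(27) = mex({0, 1, 3, 5}) = 2
G(28) = mex({0, 1, 2, 5}) = 3
G(29) = mex({0, 1, 2, 4, 5, 6}) = 3
G(30) = mex({1, 2, 4, 6}) = 0
G(31) = mex({0, 1, 2, 3, 4, 6}) = 5
G(32) = mex({1, 2, 3, 4, 7}) = 0
G(33) = mex({0, 3, 7}) = 1
G(34) = mex({0, 2, 3, 5, 7}) = 1
G(35) = mex({0, 2, 3, 5, 6}) = 1
G(36) = mex({0, 1, 2, 5, 6}) = 3
G(37) = mex({0, 1, 2, 4, 5, 6}) = 3
G(38) = mex({0, 1, 2, 4}) = 3
G(39) = mex({0, 1, 2, 3, 4, 7}) = 5
G(40) = mex({0, 1, 2, 3, 4, 5, 7}) = 6
G(41) = mex({0, 1, 2, 3, 5, 7}) = 4
G(42) = mex({0, 1, 2, 3, 5, 6, 7}) = 4
Therefore G(42) = 4.

4


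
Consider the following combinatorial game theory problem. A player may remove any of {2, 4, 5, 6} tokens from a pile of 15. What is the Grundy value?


The subtraction set is S = {2, 4, 5, 6}.
G(k) = mex{ G(k - s) : s in S, s <= k }. We compute iteratively: G(0) = 0.
G(1) = mex({}) = 0
G(2) = mex({0}) = 1
G(3) = mex({0}) = 1
G(4) = mex({0, 1}) = 2
G(5) = mex({0, 1}) = 2
G(6) = mex({0, 1, 2}) = 3
G(7) = mex({0, 1, 2}) = 3
G(8) = mex({1, 2, 3}) = 0
G(9) = mex({1, 2, 3}) = 0
G(10) = mex({0, 2, 3}) = 1
G(11) = mex({0, 2, 3}) = 1
G(12) = mex({0, 1, 3}) = 2
G(13) = mex({0, 1, 3}) = 2
Observe that G(8)..G(13) = 0, 0, 1, 1, 2, 2 repeats G(0)..G(5) = 0, 0, 1, 1, 2, 2.
For k >= max(S) = 6, G(k) is determined by the previous 6 values G(k-6)..G(k-1); a window of 6 consecutive values has recurred shifted by 8, so by induction G(k + 8) = G(k) for all k >= 0: the sequence is periodic from the start with period 8.
One period: G(0..7) = 0, 0, 1, 1, 2, 2, 3, 3.
15 mod 8 = 7, so G(15) = G(7) = 3.

3


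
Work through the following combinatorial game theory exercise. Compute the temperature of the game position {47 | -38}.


The game is {47 | -38}, a switch {a | b} with numbers a > b.
Cooling {a | b} by t gives {a - t | b + t}, which stops being hot when a - t = b + t, i.e. at t = (a - b)/2. So the temperature of a switch is (a - b)/2.
Temperature = (Left option - Right option) / 2
= (47 - (-38)) / 2
= 85 / 2
= 85/2

85/2


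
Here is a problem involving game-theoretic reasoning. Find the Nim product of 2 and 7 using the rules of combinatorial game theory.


Nim multiplication is bilinear over XOR: (u XOR v) * w = (u*w) XOR (v*w).
So we split each operand into its bit components and XOR the pairwise Nim products.
2 = 2 (as XOR of powers of 2).
7 = 1 + 2 + 4 (as XOR of powers of 2).
Using the standard Nim-product table on single bits:
  2*2 = 3,   2*4 = 8,   2*8 = 12,
  4*4 = 6,   4*8 = 11,  8*8 = 13,
and  1*x = x (identity), k*l = l*k (commutative).
Pairwise Nim products:
  2 * 1 = 2
  2 * 2 = 3
  2 * 4 = 8
XOR them: 2 XOR 3 XOR 8 = 9.
Result: 2 * 7 = 9 (in Nim).

9


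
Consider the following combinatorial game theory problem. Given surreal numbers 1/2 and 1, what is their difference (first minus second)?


x = 1/2, y = 1
Converting to common denominator: 2
x = 1/2, y = 2/2
x - y = 1/2 - 1 = -1/2

-1/2


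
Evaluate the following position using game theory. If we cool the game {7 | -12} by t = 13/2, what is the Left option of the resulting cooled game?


Original game: {7 | -12} (a switch {a | b} with a > b).
Cooling by t (for t below the temperature (a - b)/2 = 19/2) taxes each move by t: {a | b} cooled by t is {a - t | b + t}.
Cooling amount: t = 13/2
Cooled Left option: 7 - 13/2 = 1/2
Cooled Right option: -12 + 13/2 = -11/2
Cooled game: {1/2 | -11/2}
Left option = 1/2

1/2


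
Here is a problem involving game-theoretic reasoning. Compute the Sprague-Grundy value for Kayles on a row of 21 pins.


Kayles: a move removes 1 or 2 adjacent pins from a contiguous row.
Removing pins from a row of k leaves two independent rows (a, b) with a + b = k - 1 (one pin) or a + b = k - 2 (two pins); an end removal gives a = 0.
By Sprague-Grundy, G(k) = mex{ G(a) XOR G(b) } over all these splits. G(0) = 0.
G(1): splits (0,0):0^0=0 -> mex({0}) = 1
G(2): splits (0,1):0^1=1 (0,0):0^0=0 -> mex({0, 1}) = 2
G(3): splits (0,2):0^2=2 (1,1):1^1=0 (0,1):0^1=1 -> mex({0, 1, 2}) = 3
G(4): splits (0,3):0^3=3 (1,2):1^2=3 (0,2):0^2=2 (1,1):1^1=0 -> mex({0, 2, 3}) = 1
G(5): splits (0,4):0^1=1 (1,3):1^3=2 (2,2):2^2=0 (0,3):0^3=3 (1,2):1^2=3 -> mex({0, 1, 2, 3}) = 4
G(6) = mex({0, 1, 2, 4}) = 3
G(7) = mex({0, 1, 3, 4, 5}) = 2
G(8) = mex({0, 2, 3, 5, 6}) = 1
G(9) = mex({0, 1, 2, 3, 6, 7}) = 4
G(10) = mex({0, 1, 3, 4, 5, 7}) = 2
G(11) = mex({0, 1, 2, 3, 4, 5}) = 6
G(12) = mex({0, 1, 2, 3, 5, 6, 7}) = 4
G(13) = mex({0, 2, 3, 4, 6, 7}) = 1
G(14) = mex({0, 1, 4, 5, 6, 7}) = 2
G(15) = mex({0, 1, 2, 3, 4, 5, 6}) = 7
G(16) = mex({0, 2, 3, 5, 6, 7}) = 1
G(17) = mex({0, 1, 2, 3, 5, 6, 7}) = 4
G(18) = mex({0, 1, 2, 4, 5, 6}) = 3
G(19) = mex({0, 1, 3, 4, 5, 7}) = 2
G(20) = mex({0, 2, 3, 4, 5, 6, 7}) = 1
G(21) = mex({0, 1, 2, 3, 5, 6, 7}) = 4
Therefore G(21) = 4.

4


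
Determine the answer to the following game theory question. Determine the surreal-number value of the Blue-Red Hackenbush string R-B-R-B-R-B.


Edges (from ground): R-B-R-B-R-B
By Berlekamp's sign-expansion rule, a Blue-Red Hackenbush stalk has the value of the surreal number whose sign sequence is the edge sequence with B -> + and R -> -.
Sign sequence: -+-+-+
Trace the sign expansion in the surreal number tree, starting from 0:
Edge 1: R (sign -) -> bounds (-inf, 0), value = -1
Edge 2: B (sign +) -> bounds (-1, 0), value = -1/2
Edge 3: R (sign -) -> bounds (-1, -1/2), value = -3/4
Edge 4: B (sign +) -> bounds (-3/4, -1/2), value = -5/8
Edge 5: R (sign -) -> bounds (-3/4, -5/8), value = -11/16
Edge 6: B (sign +) -> bounds (-11/16, -5/8), value = -21/32
Game value = -21/32

-21/32


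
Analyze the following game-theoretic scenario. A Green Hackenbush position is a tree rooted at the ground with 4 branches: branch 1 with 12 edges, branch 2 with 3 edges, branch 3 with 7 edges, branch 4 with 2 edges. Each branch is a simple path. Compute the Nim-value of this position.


The tree has 4 branches from the ground vertex.
In Green Hackenbush, the Nim-value of a simple path of length k is k.
Branch 1: length 12, Nim-value = 12
Branch 2: length 3, Nim-value = 3
Branch 3: length 7, Nim-value = 7
Branch 4: length 2, Nim-value = 2
Total Nim-value = XOR of all branch values:
0 XOR 12 = 12
12 XOR 3 = 15
15 XOR 7 = 8
8 XOR 2 = 10
Nim-value of the tree = 10

10


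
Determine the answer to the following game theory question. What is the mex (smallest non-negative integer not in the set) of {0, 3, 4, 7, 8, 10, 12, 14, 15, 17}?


Set = {0, 3, 4, 7, 8, 10, 12, 14, 15, 17}
0 is in the set.
1 is NOT in the set. This is the mex.
mex = 1

1


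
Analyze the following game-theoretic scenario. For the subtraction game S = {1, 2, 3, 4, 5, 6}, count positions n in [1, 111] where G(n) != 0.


Subtraction set S = {1, 2, 3, 4, 5, 6}, so G(n) = n mod 7.
G(n) = 0 when n is a multiple of 7.
Multiples of 7 in [1, 111]: 15
N-positions (nonzero Grundy) = 111 - 15 = 96

96


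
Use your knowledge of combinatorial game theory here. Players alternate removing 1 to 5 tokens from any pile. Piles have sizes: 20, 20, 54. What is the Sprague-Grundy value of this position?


Subtraction set: {1, 2, 3, 4, 5}
For this subtraction set, G(n) = n mod 6 (period = max + 1 = 6).
Pile 1 (size 20): G(20) = 20 mod 6 = 2
Pile 2 (size 20): G(20) = 20 mod 6 = 2
Pile 3 (size 54): G(54) = 54 mod 6 = 0
Total Grundy value = XOR of all: 2 XOR 2 XOR 0 = 0

0


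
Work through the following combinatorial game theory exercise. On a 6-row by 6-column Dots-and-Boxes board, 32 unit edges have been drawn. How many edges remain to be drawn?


Grid: 6 x 6 boxes, i.e. 7 rows and 7 columns of dots.
Horizontal edges: (rows + 1) * cols = 7 * 6 = 42
Vertical edges: rows * (cols + 1) = 6 * 7 = 42
Total edges: 42 + 42 = 84
Edges drawn: 32
Remaining: 84 - 32 = 52

52


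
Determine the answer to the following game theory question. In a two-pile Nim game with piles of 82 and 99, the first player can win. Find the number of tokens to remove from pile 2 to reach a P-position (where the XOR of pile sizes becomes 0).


Piles: 82 and 99
Current XOR: 82 XOR 99 = 49 (non-zero, so this is an N-position).
To make the XOR zero, we need to find a move that balances the piles.
For pile 2 (size 99): target = 99 XOR 49 = 82
We reduce pile 2 from 99 to 82.
Tokens removed: 99 - 82 = 17
Verification: 82 XOR 82 = 0

17


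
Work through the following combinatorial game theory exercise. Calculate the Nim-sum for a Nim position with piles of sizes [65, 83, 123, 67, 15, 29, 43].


We need the XOR (exclusive or) of all pile sizes.
After XOR-ing pile 1 (size 65): 0 XOR 65 = 65
After XOR-ing pile 2 (size 83): 65 XOR 83 = 18
After XOR-ing pile 3 (size 123): 18 XOR 123 = 105
After XOR-ing pile 4 (size 67): 105 XOR 67 = 42
After XOR-ing pile 5 (size 15): 42 XOR 15 = 37
After XOR-ing pile 6 (size 29): 37 XOR 29 = 56
After XOR-ing pile 7 (size 43): 56 XOR 43 = 19
The Nim-value of this position is 19.

19


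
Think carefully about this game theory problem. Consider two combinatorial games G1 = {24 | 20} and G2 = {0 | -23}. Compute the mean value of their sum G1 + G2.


G1 = {24 | 20}, G2 = {0 | -23}
Each is a switch {a | b} with numbers a > b; its mean value is (a + b)/2, and mean value is additive over game sums: m(G1 + G2) = m(G1) + m(G2).
Mean of G1 = (24 + (20))/2 = 44/2 = 22
Mean of G2 = (0 + (-23))/2 = -23/2 = -23/2
Mean of G1 + G2 = 22 + -23/2 = 21/2

21/2


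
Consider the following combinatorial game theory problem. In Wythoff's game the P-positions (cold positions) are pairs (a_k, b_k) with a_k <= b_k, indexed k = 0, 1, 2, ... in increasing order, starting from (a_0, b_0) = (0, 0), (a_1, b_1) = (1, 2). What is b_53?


By Wythoff's theorem, a_k = floor(k * phi) and b_k = floor(k * phi^2) = a_k + k, where phi = (1 + sqrt(5))/2 is the golden ratio.
phi = (1 + sqrt(5))/2 = 1.618034
phi^2 = phi + 1 = 2.618034
k = 53
k * phi^2 = 53 * 2.618034 = 138.755801
b_53 = floor(k * phi^2) = 138 (check: a_53 + k = 85 + 53 = 138)

138


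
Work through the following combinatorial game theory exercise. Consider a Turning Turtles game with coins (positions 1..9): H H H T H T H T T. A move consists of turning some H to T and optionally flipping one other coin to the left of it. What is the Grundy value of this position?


Coins: H H H T H T H T T
Key fact: a single head at position k behaves exactly like a Nim heap of size k (turning it to T and optionally flipping a coin at j < k corresponds to moving the heap from k to j, or to 0), and heads combine as a disjunctive sum (two heads at the same place would cancel, matching j XOR j = 0). So the Nim-value is the XOR of the 1-indexed positions of the heads.
Face-up positions (1-indexed): [1, 2, 3, 5, 7]
XOR 0 with 1: 0 XOR 1 = 1
XOR 1 with 2: 1 XOR 2 = 3
XOR 3 with 3: 3 XOR 3 = 0
XOR 0 with 5: 0 XOR 5 = 5
XOR 5 with 7: 5 XOR 7 = 2
Nim-value = 2

2


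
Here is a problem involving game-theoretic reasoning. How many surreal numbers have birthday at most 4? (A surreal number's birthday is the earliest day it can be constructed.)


Day 0: {|} = 0 is born. Count = 1.
Day n: the number of surreal numbers born by day n is 2^(n+1) - 1.
By day 0: 2^1 - 1 = 1
By day 1: 2^2 - 1 = 3
By day 2: 2^3 - 1 = 7
By day 3: 2^4 - 1 = 15
By day 4: 2^5 - 1 = 31
By day 4: 31 surreal numbers.

31


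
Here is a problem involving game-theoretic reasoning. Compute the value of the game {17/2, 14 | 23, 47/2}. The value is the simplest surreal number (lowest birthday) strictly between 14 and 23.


Left options: {17/2, 14}, max = 14
Right options: {23, 47/2}, min = 23
All options are numbers and max(Left) < min(Right), so by the simplicity theorem the value is the simplest (earliest-born) number strictly between 14 and 23.
Integers 15 through 22 all lie strictly between 14 and 23.
Among integers, the simplest (lowest birthday = smallest |n|; 0 is born on day 0, +-n on day n) is 15.
No non-integer in the interval can be simpler: if x is a non-integer in the interval, then floor(x) or ceil(x) also lies in the interval (the interval contains an integer), and both are proper prefixes of x's sign expansion, i.e. born earlier. So the game value is 15.
Game value = 15

15


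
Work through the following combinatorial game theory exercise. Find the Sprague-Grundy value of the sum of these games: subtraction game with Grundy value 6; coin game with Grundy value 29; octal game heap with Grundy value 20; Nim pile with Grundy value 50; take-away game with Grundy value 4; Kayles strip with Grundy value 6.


By the Sprague-Grundy theorem, the Grundy value of a sum of games is the XOR of individual Grundy values.
subtraction game: Grundy value = 6. Running XOR: 0 XOR 6 = 6
coin game: Grundy value = 29. Running XOR: 6 XOR 29 = 27
octal game heap: Grundy value = 20. Running XOR: 27 XOR 20 = 15
Nim pile: Grundy value = 50. Running XOR: 15 XOR 50 = 61
take-away game: Grundy value = 4. Running XOR: 61 XOR 4 = 57
Kayles strip: Grundy value = 6. Running XOR: 57 XOR 6 = 63
The combined Grundy value is 63.

63


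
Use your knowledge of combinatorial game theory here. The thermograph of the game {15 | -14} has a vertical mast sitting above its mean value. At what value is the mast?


Game = {15 | -14}, a switch {a | b} with numbers a > b.
Its thermograph has left wall a - t and right wall b + t, which meet at t = (a - b)/2, where both equal (a + b)/2. So the mast (mean value) is at (a + b)/2.
Mean = (15 + (-14))/2 = 1/2 = 1/2

1/2


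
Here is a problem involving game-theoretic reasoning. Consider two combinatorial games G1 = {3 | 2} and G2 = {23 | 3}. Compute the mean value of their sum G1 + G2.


G1 = {3 | 2}, G2 = {23 | 3}
Each is a switch {a | b} with numbers a > b; its mean value is (a + b)/2, and mean value is additive over game sums: m(G1 + G2) = m(G1) + m(G2).
Mean of G1 = (3 + (2))/2 = 5/2 = 5/2
Mean of G2 = (23 + (3))/2 = 26/2 = 13
Mean of G1 + G2 = 5/2 + 13 = 31/2

31/2


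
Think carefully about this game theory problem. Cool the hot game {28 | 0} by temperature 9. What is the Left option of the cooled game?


Original game: {28 | 0} (a switch {a | b} with a > b).
Cooling by t (for t below the temperature (a - b)/2 = 14) taxes each move by t: {a | b} cooled by t is {a - t | b + t}.
Cooling amount: t = 9
Cooled Left option: 28 - 9 = 19
Cooled Right option: 0 + 9 = 9
Cooled game: {19 | 9}
Left option = 19

19


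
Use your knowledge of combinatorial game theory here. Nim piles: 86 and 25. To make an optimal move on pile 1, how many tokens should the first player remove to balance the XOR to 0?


Piles: 86 and 25
Current XOR: 86 XOR 25 = 79 (non-zero, so this is an N-position).
To make the XOR zero, we need to find a move that balances the piles.
For pile 1 (size 86): target = 86 XOR 79 = 25
We reduce pile 1 from 86 to 25.
Tokens removed: 86 - 25 = 61
Verification: 25 XOR 25 = 0

61


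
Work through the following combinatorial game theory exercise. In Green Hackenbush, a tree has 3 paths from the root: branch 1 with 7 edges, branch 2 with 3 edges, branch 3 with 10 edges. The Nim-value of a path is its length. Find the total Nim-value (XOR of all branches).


The tree has 3 branches from the ground vertex.
In Green Hackenbush, the Nim-value of a simple path of length k is k.
Branch 1: length 7, Nim-value = 7
Branch 2: length 3, Nim-value = 3
Branch 3: length 10, Nim-value = 10
Total Nim-value = XOR of all branch values:
0 XOR 7 = 7
7 XOR 3 = 4
4 XOR 10 = 14
Nim-value of the tree = 14

14


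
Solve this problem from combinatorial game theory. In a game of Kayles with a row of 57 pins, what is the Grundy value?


Kayles: a move removes 1 or 2 adjacent pins from a contiguous row.
Removing pins from a row of k leaves two independent rows (a, b) with a + b = k - 1 (one pin) or a + b = k - 2 (two pins); an end removal gives a = 0.
By Sprague-Grundy, G(k) = mex{ G(a) XOR G(b) } over all these splits. G(0) = 0.
G(1): splits (0,0):0^0=0 -> mex({0}) = 1
G(2): splits (0,1):0^1=1 (0,0):0^0=0 -> mex({0, 1}) = 2
G(3): splits (0,2):0^2=2 (1,1):1^1=0 (0,1):0^1=1 -> mex({0, 1, 2}) = 3
G(4): splits (0,3):0^3=3 (1,2):1^2=3 (0,2):0^2=2 (1,1):1^1=0 -> mex({0, 2, 3}) = 1
G(5): splits (0,4):0^1=1 (1,3):1^3=2 (2,2):2^2=0 (0,3):0^3=3 (1,2):1^2=3 -> mex({0, 1, 2, 3}) = 4
G(6) = mex({0, 1, 2, 4}) = 3
G(7) = mex({0, 1, 3, 4, 5}) = 2
G(8) = mex({0, 2, 3, 5, 6}) = 1
G(9) = mex({0, 1, 2, 3, 6, 7}) = 4
G(10) = mex({0, 1, 3, 4, 5, 7}) = 2
G(11) = mex({0, 1, 2, 3, 4, 5}) = 6
G(12) = mex({0, 1, 2, 3, 5, 6, 7}) = 4
G(13) = mex({0, 2, 3, 4, 6, 7}) = 1
G(14) = mex({0, 1, 4, 5, 6, 7}) = 2
G(15) = mex({0, 1, 2, 3, 4, 5, 6}) = 7
G(16) = mex({0, 2, 3, 5, 6, 7}) = 1
G(17) = mex({0, 1, 2, 3, 5, 6, 7}) = 4
G(18) = mex({0, 1, 2, 4, 5, 6}) = 3
G(19) = mex({0, 1, 3, 4, 5, 7}) = 2
G(20) = mex({0, 2, 3, 4, 5, 6, 7}) = 1
G(21) = mex({0, 1, 2, 3, 5, 6, 7}) = 4
G(22) = mex({0, 1, 2, 3, 4, 5, 7}) = 6
G(23) = mex({0, 1, 2, 3, 4, 5, 6}) = 7
G(24) = mex({0, 1, 2, 3, 5, 6, 7}) = 4
G(25) = mex({0, 2, 3, 4, 6, 7}) = 1
G(26) = mex({0, 1, 3, 4, 5, 6, 7}) = 2
G(27) = mex({0, 1, 2, 3, 4, 5, 6, 7}) = 8
G(28) = mex({0, 1, 2, 3, 4, 6, 7, 8}) = 5
G(29) = mex({0, 1, 2, 3, 5, 6, 7, 8, 9}) = 4
G(30) = mex({0, 1, 2, 3, 4, 5, 6, 9, 10}) = 7
G(31) = mex({0, 1, 3, 4, 5, 7, 10, 11}) = 2
G(32) = mex({0, 2, 3, 4, 5, 6, 7, 9, 11}) = 1
G(33) = mex({0, 1, 2, 3, 4, 5, 6, 7, 9, 12}) = 8
G(34) = mex({0, 1, 2, 3, 4, 5, 7, 8, 11, 12}) = 6
G(35) = mex({0, 1, 2, 3, 4, 5, 6, 8, 9, 10, 11}) = 7
G(36) = mex({0, 1, 2, 3, 5, 6, 7, 9, 10}) = 4
G(37) = mex({0, 2, 3, 4, 6, 7, 9, 10, 11, 12}) = 1
G(38) = mex({0, 1, 3, 4, 5, 6, 7, 9, 10, 11, 12}) = 2
G(39) = mex({0, 1, 2, 4, 5, 6, 7, 9, 10, 12, 14}) = 3
G(40) = mex({0, 2, 3, 4, 6, 7, 11, 12, 14}) = 1
G(41) = mex({0, 1, 2, 3, 5, 6, 7, 9, 10, 11, 12}) = 4
G(42) = mex({0, 1, 2, 3, 4, 5, 6, 9, 10}) = 7
G(43) = mex({0, 1, 3, 4, 5, 7, 9, 10, 12, 15}) = 2
G(44) = mex({0, 2, 3, 4, 5, 6, 7, 9, 10, 12, 15}) = 1
G(45) = mex({0, 1, 2, 3, 4, 5, 6, 7, 9, 10, 12, 14}) = 8
G(46) = mex({0, 1, 3, 4, 5, 7, 8, 11, 12, 14}) = 2
G(47) = mex({0, 1, 2, 3, 4, 5, 6, 8, 9, 10, 11, 12}) = 7
G(48) = mex({0, 1, 2, 3, 5, 6, 7, 9, 10}) = 4
G(49) = mex({0, 2, 3, 4, 6, 7, 9, 10, 11, 12, 15}) = 1
G(50) = mex({0, 1, 4, 5, 6, 7, 9, 11, 12, 14, 15}) = 2
G(51) = mex({0, 1, 2, 3, 4, 5, 6, 7, 9, 12, 14, 15}) = 8
G(52) = mex({0, 2, 3, 4, 5, 6, 7, 8, 11, 12, 15}) = 1
G(53) = mex({0, 1, 2, 3, 5, 6, 7, 8, 9, 10, 11, 12}) = 4
G(54) = mex({0, 1, 2, 3, 4, 5, 6, 9, 10}) = 7
G(55) = mex({0, 1, 3, 4, 5, 7, 9, 10, 11, 12}) = 2
G(56) = mex({0, 2, 3, 4, 5, 6, 7, 9, 10, 11, 12, 13, 14}) = 1
G(57) = mex({0, 1, 2, 3, 5, 6, 7, 9, 10, 12, 13, 14, 15}) = 4
Therefore G(57) = 4.

4


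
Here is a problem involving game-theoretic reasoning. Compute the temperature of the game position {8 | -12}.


The game is {8 | -12}, a switch {a | b} with numbers a > b.
Cooling {a | b} by t gives {a - t | b + t}, which stops being hot when a - t = b + t, i.e. at t = (a - b)/2. So the temperature of a switch is (a - b)/2.
Temperature = (Left option - Right option) / 2
= (8 - (-12)) / 2
= 20 / 2
= 10

10


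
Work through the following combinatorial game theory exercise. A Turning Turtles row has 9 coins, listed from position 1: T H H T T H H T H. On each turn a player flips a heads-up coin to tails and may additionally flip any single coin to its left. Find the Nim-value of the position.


Coins: T H H T T H H T H
Key fact: a single head at position k behaves exactly like a Nim heap of size k (turning it to T and optionally flipping a coin at j < k corresponds to moving the heap from k to j, or to 0), and heads combine as a disjunctive sum (two heads at the same place would cancel, matching j XOR j = 0). So the Nim-value is the XOR of the 1-indexed positions of the heads.
Face-up positions (1-indexed): [2, 3, 6, 7, 9]
XOR 0 with 2: 0 XOR 2 = 2
XOR 2 with 3: 2 XOR 3 = 1
XOR 1 with 6: 1 XOR 6 = 7
XOR 7 with 7: 7 XOR 7 = 0
XOR 0 with 9: 0 XOR 9 = 9
Nim-value = 9

9


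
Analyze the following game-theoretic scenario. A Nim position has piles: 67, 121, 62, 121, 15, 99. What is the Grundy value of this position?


We need the XOR (exclusive or) of all pile sizes.
After XOR-ing pile 1 (size 67): 0 XOR 67 = 67
After XOR-ing pile 2 (size 121): 67 XOR 121 = 58
After XOR-ing pile 3 (size 62): 58 XOR 62 = 4
After XOR-ing pile 4 (size 121): 4 XOR 121 = 125
After XOR-ing pile 5 (size 15): 125 XOR 15 = 114
After XOR-ing pile 6 (size 99): 114 XOR 99 = 17
The Nim-value of this position is 17.

17


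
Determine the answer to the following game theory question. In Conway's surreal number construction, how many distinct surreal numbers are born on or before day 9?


Day 0: {|} = 0 is born. Count = 1.
Day n: the number of surreal numbers born by day n is 2^(n+1) - 1.
By day 0: 2^1 - 1 = 1
By day 1: 2^2 - 1 = 3
By day 2: 2^3 - 1 = 7
By day 3: 2^4 - 1 = 15
By day 4: 2^5 - 1 = 31
By day 5: 2^6 - 1 = 63
By day 6: 2^7 - 1 = 127
By day 7: 2^8 - 1 = 255
By day 8: 2^9 - 1 = 511
By day 9: 2^10 - 1 = 1023
By day 9: 1023 surreal numbers.

1023


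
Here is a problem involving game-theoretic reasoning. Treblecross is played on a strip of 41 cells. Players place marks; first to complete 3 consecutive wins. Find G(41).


Treblecross: place X on empty cells; 3-in-a-row wins.
Playing within two cells of an existing X lets the opponent win at once, so sensible play treats the cells i-2..i+2 around each X as dead. The player left with no safe cell loses, so this is a normal-play take-away game on strips of safe cells.
Placing X at cell i (0-indexed) of a strip of k safe cells leaves independent strips of sizes max(0, i-2) and max(0, k-i-3). Hence G(k) = mex{ G(max(0,i-2)) XOR G(max(0,k-i-3)) : 0 <= i < k }, with G(0) = 0.
G(1): splits (0,0):0^0=0 -> mex({0}) = 1
G(2): splits (0,0):0^0=0 -> mex({0}) = 1
G(3): splits (0,0):0^0=0 -> mex({0}) = 1
G(4): splits (0,1):0^1=1 (0,0):0^0=0 -> mex({0, 1}) = 2
G(5): splits (0,2):0^1=1 (0,1):0^1=1 (0,0):0^0=0 -> mex({0, 1}) = 2
G(6) = mex({1}) = 0
G(7) = mex({0, 1, 2}) = 3
G(8) = mex({0, 1, 2}) = 3
G(9) = mex({0, 2}) = 1
G(10) = mex({0, 2, 3}) = 1
G(11) = mex({0, 3}) = 1
G(12) = mex({1, 3}) = 0
G(13) = mex({0, 1, 2, 3}) = 4
G(14) = mex({0, 1, 2}) = 3
G(15) = mex({0, 1, 2}) = 3
G(16) = mex({0, 1, 2, 4}) = 3
G(17) = mex({0, 1, 3, 4}) = 2
G(18) = mex({0, 1, 3, 4}) = 2
G(19) = mex({0, 1, 3, 5}) = 2
G(20) = mex({0, 1, 2, 3, 5}) = 4
G(21) = mex({0, 1, 2, 3, 5}) = 4
G(22) = mex({1, 2, 6}) = 0
G(23) = mex({0, 1, 2, 3, 4, 6}) = 5
G(24) = mex({0, 1, 2, 3, 4}) = 5
G(25) = mex({0, 1, 3, 4, 7}) = 2
G(26) = mex({0, 1, 3, 4, 5, 7}) = 2
G(27) = mex({0, 1, 3, 5}) = 2
G(28) = mex({0, 1, 2, 5}) = 3
G(29) = mex({0, 1, 2, 4, 5, 6}) = 3
G(30) = mex({1, 2, 4, 6}) = 0
G(31) = mex({0, 1, 2, 3, 4, 6}) = 5
G(32) = mex({1, 2, 3, 4, 7}) = 0
G(33) = mex({0, 3, 7}) = 1
G(34) = mex({0, 2, 3, 5, 7}) = 1
G(35) = mex({0, 2, 3, 5, 6}) = 1
G(36) = mex({0, 1, 2, 5, 6}) = 3
G(37) = mex({0, 1, 2, 4, 5, 6}) = 3
G(38) = mex({0, 1, 2, 4}) = 3
G(39) = mex({0, 1, 2, 3, 4, 7}) = 5
G(40) = mex({0, 1, 2, 3, 4, 5, 7}) = 6
G(41) = mex({0, 1, 2, 3, 5, 7}) = 4
Therefore G(41) = 4.

4


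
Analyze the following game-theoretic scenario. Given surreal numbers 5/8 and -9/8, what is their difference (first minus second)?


x = 5/8, y = -9/8
Converting to common denominator: 8
x = 5/8, y = -9/8
x - y = 5/8 - -9/8 = 7/4

7/4


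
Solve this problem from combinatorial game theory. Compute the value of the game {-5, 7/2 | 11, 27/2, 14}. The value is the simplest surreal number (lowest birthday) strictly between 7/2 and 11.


Left options: {-5, 7/2}, max = 7/2
Right options: {11, 27/2, 14}, min = 11
All options are numbers and max(Left) < min(Right), so by the simplicity theorem the value is the simplest (earliest-born) number strictly between 7/2 and 11.
Integers 4 through 10 all lie strictly between 7/2 and 11.
Among integers, the simplest (lowest birthday = smallest |n|; 0 is born on day 0, +-n on day n) is 4.
No non-integer in the interval can be simpler: if x is a non-integer in the interval, then floor(x) or ceil(x) also lies in the interval (the interval contains an integer), and both are proper prefixes of x's sign expansion, i.e. born earlier. So the game value is 4.
Game value = 4

4


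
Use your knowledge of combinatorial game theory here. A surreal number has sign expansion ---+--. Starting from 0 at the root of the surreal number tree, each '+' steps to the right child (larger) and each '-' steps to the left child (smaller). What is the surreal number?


Sign expansion: ---+--
Rule: track bounds (lo, hi), initially (-inf, +inf). On '+', the current value becomes lo and we move to the simplest number in (value, hi): value + 1 if hi = +inf, otherwise the midpoint (value + hi)/2. On '-', the current value becomes hi and we move to value - 1 if lo = -inf, otherwise the midpoint (lo + value)/2.
Start at 0.
Step 1: sign = -, move left. Bounds: (-inf, 0). Value = -1
Step 2: sign = -, move left. Bounds: (-inf, -1). Value = -2
Step 3: sign = -, move left. Bounds: (-inf, -2). Value = -3
Step 4: sign = +, move right. Bounds: (-3, -2). Value = -5/2
Step 5: sign = -, move left. Bounds: (-3, -5/2). Value = -11/4
Step 6: sign = -, move left. Bounds: (-3, -11/4). Value = -23/8
The surreal number with sign expansion ---+-- is -23/8.

-23/8


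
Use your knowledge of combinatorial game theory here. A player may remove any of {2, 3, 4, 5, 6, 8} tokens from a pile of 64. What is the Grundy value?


The subtraction set is S = {2, 3, 4, 5, 6, 8}.
G(k) = mex{ G(k - s) : s in S, s <= k }. We compute iteratively: G(0) = 0.
G(1) = mex({}) = 0
G(2) = mex({0}) = 1
G(3) = mex({0}) = 1
G(4) = mex({0, 1}) = 2
G(5) = mex({0, 1}) = 2
G(6) = mex({0, 1, 2}) = 3
G(7) = mex({0, 1, 2}) = 3
G(8) = mex({0, 1, 2, 3}) = 4
G(9) = mex({0, 1, 2, 3}) = 4
G(10) = mex({1, 2, 3, 4}) = 0
G(11) = mex({1, 2, 3, 4}) = 0
G(12) = mex({0, 2, 3, 4}) = 1
G(13) = mex({0, 2, 3, 4}) = 1
G(14) = mex({0, 1, 3, 4}) = 2
G(15) = mex({0, 1, 3, 4}) = 2
G(16) = mex({0, 1, 2, 4}) = 3
G(17) = mex({0, 1, 2, 4}) = 3
Observe that G(10)..G(17) = 0, 0, 1, 1, 2, 2, 3, 3 repeats G(0)..G(7) = 0, 0, 1, 1, 2, 2, 3, 3.
For k >= max(S) = 8, G(k) is determined by the previous 8 values G(k-8)..G(k-1); a window of 8 consecutive values has recurred shifted by 10, so by induction G(k + 10) = G(k) for all k >= 0: the sequence is periodic from the start with period 10.
One period: G(0..9) = 0, 0, 1, 1, 2, 2, 3, 3, 4, 4.
64 mod 10 = 4, so G(64) = G(4) = 2.

2


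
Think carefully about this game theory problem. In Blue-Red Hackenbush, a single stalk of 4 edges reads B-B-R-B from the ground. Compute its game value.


Edges (from ground): B-B-R-B
By Berlekamp's sign-expansion rule, a Blue-Red Hackenbush stalk has the value of the surreal number whose sign sequence is the edge sequence with B -> + and R -> -.
Sign sequence: ++-+
Trace the sign expansion in the surreal number tree, starting from 0:
Edge 1: B (sign +) -> bounds (0, +inf), value = 1
Edge 2: B (sign +) -> bounds (1, +inf), value = 2
Edge 3: R (sign -) -> bounds (1, 2), value = 3/2
Edge 4: B (sign +) -> bounds (3/2, 2), value = 7/4
Game value = 7/4

7/4
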